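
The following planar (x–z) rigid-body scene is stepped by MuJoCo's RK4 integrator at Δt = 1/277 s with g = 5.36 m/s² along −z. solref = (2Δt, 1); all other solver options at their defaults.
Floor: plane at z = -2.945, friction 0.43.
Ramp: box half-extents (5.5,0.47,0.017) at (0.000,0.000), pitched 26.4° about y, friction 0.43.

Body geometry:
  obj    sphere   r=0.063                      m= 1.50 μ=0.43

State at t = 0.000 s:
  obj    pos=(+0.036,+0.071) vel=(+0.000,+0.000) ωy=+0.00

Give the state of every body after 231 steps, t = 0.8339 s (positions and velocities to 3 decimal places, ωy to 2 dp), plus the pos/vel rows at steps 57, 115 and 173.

State at t = 0.8339 s:
  obj    pos=(+0.566,-0.192) vel=(+1.272,-0.631) ωy=+22.53

Key-timestep trajectory:
   step    t(s)  obj.x    obj.z    obj.vx   obj.vz 
     57  0.2058   +0.068  +0.055  +0.314  -0.156
    115  0.4152   +0.168  +0.006  +0.633  -0.314
    173  0.6245   +0.334  -0.076  +0.952  -0.473


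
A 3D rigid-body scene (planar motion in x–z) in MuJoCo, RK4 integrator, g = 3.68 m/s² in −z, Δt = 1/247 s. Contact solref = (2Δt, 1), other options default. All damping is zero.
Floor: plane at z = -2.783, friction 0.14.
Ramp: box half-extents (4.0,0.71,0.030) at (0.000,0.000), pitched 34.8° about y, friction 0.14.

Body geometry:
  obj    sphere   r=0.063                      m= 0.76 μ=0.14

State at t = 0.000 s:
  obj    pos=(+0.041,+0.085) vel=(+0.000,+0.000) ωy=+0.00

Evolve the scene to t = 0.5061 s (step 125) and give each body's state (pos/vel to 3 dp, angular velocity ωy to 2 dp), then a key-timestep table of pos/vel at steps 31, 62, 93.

State at t = 0.5061 s:
  obj    pos=(+0.217,-0.038) vel=(+0.703,-0.473) ωy=+8.57

Key-timestep trajectory:
   step    t(s)  obj.x    obj.z    obj.vx   obj.vz 
     31  0.1255   +0.052  +0.077  +0.171  -0.123
     62  0.2510   +0.084  +0.055  +0.346  -0.241
     93  0.3765   +0.139  +0.017  +0.519  -0.360


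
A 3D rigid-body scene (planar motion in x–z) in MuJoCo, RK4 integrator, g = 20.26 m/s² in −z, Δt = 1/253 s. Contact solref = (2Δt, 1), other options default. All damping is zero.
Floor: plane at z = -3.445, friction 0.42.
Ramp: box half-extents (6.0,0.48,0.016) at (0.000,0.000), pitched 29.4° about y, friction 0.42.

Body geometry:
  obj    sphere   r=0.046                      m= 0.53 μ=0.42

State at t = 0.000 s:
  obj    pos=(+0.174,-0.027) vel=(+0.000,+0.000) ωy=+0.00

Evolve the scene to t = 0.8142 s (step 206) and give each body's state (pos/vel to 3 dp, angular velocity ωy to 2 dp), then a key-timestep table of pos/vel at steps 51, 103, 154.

State at t = 0.8142 s:
  obj    pos=(+2.226,-1.183) vel=(+5.039,-2.840) ωy=+125.73

Key-timestep trajectory:
   step    t(s)  obj.x    obj.z    obj.vx   obj.vz 
     51  0.2016   +0.300  -0.098  +1.248  -0.703
    103  0.4071   +0.687  -0.316  +2.520  -1.420
    154  0.6087   +1.321  -0.673  +3.767  -2.123


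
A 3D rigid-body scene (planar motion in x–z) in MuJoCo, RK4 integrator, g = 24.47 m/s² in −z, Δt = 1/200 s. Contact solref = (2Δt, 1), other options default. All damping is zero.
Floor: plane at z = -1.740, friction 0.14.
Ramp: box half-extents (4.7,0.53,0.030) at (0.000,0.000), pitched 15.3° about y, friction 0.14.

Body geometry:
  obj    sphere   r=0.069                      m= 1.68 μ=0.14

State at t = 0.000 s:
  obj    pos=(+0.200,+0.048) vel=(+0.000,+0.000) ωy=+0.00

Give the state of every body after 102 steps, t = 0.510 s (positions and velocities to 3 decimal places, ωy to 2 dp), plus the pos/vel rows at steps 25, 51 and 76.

State at t = 0.510 s:
  obj    pos=(+0.779,-0.110) vel=(+2.269,-0.621) ωy=+34.08

Key-timestep trajectory:
   step    t(s)  obj.x    obj.z    obj.vx   obj.vz 
     25  0.1250   +0.235  +0.038  +0.556  -0.152
     51  0.2550   +0.345  +0.008  +1.135  -0.310
     76  0.3800   +0.521  -0.040  +1.691  -0.463


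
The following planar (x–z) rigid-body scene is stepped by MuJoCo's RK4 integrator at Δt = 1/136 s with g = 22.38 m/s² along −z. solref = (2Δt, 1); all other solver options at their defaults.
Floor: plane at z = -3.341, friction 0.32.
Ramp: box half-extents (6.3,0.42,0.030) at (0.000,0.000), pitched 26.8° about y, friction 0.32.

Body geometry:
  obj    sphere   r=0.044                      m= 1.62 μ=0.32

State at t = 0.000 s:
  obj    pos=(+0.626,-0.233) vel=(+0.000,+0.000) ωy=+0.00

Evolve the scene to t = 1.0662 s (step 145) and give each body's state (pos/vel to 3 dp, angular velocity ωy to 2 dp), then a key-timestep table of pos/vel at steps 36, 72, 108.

State at t = 1.0662 s:
  obj    pos=(+4.282,-2.080) vel=(+6.858,-3.464) ωy=+174.62

Key-timestep trajectory:
   step    t(s)  obj.x    obj.z    obj.vx   obj.vz 
     36  0.2647   +0.851  -0.347  +1.703  -0.860
     72  0.5294   +1.527  -0.689  +3.405  -1.720
    108  0.7941   +2.654  -1.258  +5.108  -2.580


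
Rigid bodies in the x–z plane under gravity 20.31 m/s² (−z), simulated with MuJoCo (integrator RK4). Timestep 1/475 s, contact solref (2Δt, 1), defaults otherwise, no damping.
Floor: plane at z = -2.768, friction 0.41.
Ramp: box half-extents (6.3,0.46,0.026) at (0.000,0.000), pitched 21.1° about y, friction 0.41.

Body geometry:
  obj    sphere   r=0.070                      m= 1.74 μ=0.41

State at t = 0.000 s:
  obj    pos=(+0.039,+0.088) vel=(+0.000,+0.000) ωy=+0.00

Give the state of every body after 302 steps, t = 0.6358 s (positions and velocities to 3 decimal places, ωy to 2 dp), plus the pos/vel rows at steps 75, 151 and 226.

State at t = 0.6358 s:
  obj    pos=(+1.024,-0.292) vel=(+3.098,-1.195) ωy=+47.43

Key-timestep trajectory:
   step    t(s)  obj.x    obj.z    obj.vx   obj.vz 
     75  0.1579   +0.100  +0.064  +0.769  -0.297
    151  0.3179   +0.285  -0.007  +1.549  -0.598
    226  0.4758   +0.591  -0.125  +2.318  -0.895


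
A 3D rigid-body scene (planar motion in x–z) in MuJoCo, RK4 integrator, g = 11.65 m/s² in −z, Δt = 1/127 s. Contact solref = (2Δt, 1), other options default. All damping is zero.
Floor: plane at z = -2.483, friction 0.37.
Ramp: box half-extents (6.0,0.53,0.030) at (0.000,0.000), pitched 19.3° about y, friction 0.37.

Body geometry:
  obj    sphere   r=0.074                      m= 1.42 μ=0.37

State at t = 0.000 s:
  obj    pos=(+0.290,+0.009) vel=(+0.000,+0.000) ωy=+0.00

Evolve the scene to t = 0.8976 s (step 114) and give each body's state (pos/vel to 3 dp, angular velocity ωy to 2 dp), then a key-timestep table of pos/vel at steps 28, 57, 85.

State at t = 0.8976 s:
  obj    pos=(+1.336,-0.358) vel=(+2.330,-0.816) ωy=+33.35

Key-timestep trajectory:
   step    t(s)  obj.x    obj.z    obj.vx   obj.vz 
     28  0.2205   +0.353  -0.013  +0.572  -0.200
     57  0.4488   +0.551  -0.083  +1.165  -0.408
     85  0.6693   +0.871  -0.195  +1.737  -0.608


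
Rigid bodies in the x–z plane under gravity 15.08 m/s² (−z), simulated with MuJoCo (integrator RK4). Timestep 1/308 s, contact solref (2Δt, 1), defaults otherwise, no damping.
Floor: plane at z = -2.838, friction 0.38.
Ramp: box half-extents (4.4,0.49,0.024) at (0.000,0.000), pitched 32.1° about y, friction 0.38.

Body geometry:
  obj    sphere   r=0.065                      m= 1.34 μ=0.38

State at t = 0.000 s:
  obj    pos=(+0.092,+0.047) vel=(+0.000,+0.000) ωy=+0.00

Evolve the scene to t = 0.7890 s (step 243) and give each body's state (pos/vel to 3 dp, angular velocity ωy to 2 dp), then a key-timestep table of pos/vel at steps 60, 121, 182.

State at t = 0.7890 s:
  obj    pos=(+1.601,-0.899) vel=(+3.826,-2.400) ωy=+69.47

Key-timestep trajectory:
   step    t(s)  obj.x    obj.z    obj.vx   obj.vz 
     60  0.1948   +0.184  -0.010  +0.945  -0.593
    121  0.3929   +0.466  -0.188  +1.905  -1.195
    182  0.5909   +0.939  -0.484  +2.865  -1.797


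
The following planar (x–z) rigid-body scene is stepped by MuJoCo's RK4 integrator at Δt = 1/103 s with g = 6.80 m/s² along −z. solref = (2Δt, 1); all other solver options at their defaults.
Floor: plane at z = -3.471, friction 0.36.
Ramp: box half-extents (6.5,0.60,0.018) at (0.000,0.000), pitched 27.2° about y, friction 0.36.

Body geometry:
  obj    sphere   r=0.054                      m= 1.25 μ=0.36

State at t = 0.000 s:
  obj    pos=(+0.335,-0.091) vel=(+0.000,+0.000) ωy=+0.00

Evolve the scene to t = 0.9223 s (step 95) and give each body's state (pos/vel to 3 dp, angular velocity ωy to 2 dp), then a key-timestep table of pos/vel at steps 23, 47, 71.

State at t = 0.9223 s:
  obj    pos=(+1.175,-0.523) vel=(+1.821,-0.936) ωy=+37.91

Key-timestep trajectory:
   step    t(s)  obj.x    obj.z    obj.vx   obj.vz 
     23  0.2233   +0.384  -0.117  +0.441  -0.227
     47  0.4563   +0.541  -0.197  +0.901  -0.463
     71  0.6893   +0.804  -0.332  +1.361  -0.700


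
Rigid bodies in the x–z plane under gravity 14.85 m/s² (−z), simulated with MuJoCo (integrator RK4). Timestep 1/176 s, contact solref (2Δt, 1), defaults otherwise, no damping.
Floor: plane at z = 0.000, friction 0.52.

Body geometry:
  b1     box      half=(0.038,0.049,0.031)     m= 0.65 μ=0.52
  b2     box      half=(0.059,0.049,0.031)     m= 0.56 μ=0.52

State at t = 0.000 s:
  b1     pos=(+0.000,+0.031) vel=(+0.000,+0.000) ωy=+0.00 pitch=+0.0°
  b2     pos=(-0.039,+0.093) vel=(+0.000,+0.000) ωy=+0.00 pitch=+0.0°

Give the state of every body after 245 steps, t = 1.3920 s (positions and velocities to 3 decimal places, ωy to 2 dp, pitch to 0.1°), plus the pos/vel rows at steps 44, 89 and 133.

State at t = 1.3920 s:
  b1     pos=(+0.000,+0.031) vel=(+0.000,+0.000) ωy=+0.00 pitch=+0.0°
  b2     pos=(-0.188,+0.031) vel=(+0.000,+0.000) ωy=+0.00 pitch=+180.0°

Key-timestep trajectory:
   step    t(s)  b1.x    b1.z    b1.vx   b1.vz   b2.x    b2.z    b2.vx   b2.vz 
     44  0.2500   +0.000  +0.031  +0.000  +0.000   -0.053  +0.089  -0.191  -0.108
     89  0.5057   +0.000  +0.031  +0.000  +0.000   -0.121  +0.066  -0.076  +0.006
    133  0.7557   +0.000  +0.031  +0.000  +0.000   -0.135  +0.066  -0.124  -0.036


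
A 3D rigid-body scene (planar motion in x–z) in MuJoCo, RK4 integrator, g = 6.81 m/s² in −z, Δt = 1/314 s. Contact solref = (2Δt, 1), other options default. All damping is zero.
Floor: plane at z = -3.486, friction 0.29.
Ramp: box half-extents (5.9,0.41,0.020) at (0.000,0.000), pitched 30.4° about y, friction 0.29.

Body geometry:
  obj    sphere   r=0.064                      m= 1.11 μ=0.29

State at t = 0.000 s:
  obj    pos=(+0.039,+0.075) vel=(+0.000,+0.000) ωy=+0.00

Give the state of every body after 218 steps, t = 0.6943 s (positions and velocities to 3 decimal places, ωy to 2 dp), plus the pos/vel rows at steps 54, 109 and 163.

State at t = 0.6943 s:
  obj    pos=(+0.551,-0.226) vel=(+1.474,-0.865) ωy=+26.70

Key-timestep trajectory:
   step    t(s)  obj.x    obj.z    obj.vx   obj.vz 
     54  0.1720   +0.070  +0.056  +0.365  -0.214
    109  0.3471   +0.167  +0.000  +0.737  -0.432
    163  0.5191   +0.325  -0.093  +1.102  -0.647


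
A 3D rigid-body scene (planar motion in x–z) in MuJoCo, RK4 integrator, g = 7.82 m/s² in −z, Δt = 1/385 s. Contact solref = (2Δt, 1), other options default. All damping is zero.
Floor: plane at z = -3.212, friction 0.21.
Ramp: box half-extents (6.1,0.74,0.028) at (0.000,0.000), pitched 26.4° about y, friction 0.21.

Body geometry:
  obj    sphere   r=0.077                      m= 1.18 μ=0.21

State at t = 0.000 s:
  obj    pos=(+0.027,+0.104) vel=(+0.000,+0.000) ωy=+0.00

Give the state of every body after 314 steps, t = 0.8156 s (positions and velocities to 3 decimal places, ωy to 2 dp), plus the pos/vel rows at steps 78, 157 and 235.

State at t = 0.8156 s:
  obj    pos=(+0.767,-0.263) vel=(+1.814,-0.901) ωy=+26.30

Key-timestep trajectory:
   step    t(s)  obj.x    obj.z    obj.vx   obj.vz 
     78  0.2026   +0.073  +0.081  +0.451  -0.224
    157  0.4078   +0.212  +0.012  +0.907  -0.450
    235  0.6104   +0.441  -0.102  +1.358  -0.674


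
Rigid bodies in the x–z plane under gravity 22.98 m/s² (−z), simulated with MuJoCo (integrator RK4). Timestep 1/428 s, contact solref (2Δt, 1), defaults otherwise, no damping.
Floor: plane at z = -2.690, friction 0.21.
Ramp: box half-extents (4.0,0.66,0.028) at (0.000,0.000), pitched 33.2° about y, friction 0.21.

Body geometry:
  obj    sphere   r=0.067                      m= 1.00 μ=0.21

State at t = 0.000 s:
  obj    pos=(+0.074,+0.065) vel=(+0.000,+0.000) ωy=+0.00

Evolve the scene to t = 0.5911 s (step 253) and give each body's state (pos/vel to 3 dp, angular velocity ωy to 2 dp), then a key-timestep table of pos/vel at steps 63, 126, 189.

State at t = 0.5911 s:
  obj    pos=(+1.388,-0.795) vel=(+4.446,-2.909) ωy=+79.28

Key-timestep trajectory:
   step    t(s)  obj.x    obj.z    obj.vx   obj.vz 
     63  0.1472   +0.156  +0.012  +1.107  -0.725
    126  0.2944   +0.400  -0.148  +2.214  -1.449
    189  0.4416   +0.807  -0.415  +3.321  -2.174


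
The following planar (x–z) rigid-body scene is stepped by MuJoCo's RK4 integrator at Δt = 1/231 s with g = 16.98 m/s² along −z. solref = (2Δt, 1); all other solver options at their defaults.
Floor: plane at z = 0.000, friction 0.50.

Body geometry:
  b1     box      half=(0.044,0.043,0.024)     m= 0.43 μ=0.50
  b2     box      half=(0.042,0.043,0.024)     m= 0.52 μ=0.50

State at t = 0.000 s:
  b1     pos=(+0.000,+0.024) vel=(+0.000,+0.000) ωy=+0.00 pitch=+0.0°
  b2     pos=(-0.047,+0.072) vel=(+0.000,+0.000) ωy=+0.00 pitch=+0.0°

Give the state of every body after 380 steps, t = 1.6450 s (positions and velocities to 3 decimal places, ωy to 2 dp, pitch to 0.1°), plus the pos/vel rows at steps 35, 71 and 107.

State at t = 1.6450 s:
  b1     pos=(+0.000,+0.024) vel=(+0.000,+0.000) ωy=+0.00 pitch=+0.0°
  b2     pos=(-0.155,+0.024) vel=(+0.000,+0.000) ωy=+0.00 pitch=+180.0°

Key-timestep trajectory:
   step    t(s)  b1.x    b1.z    b1.vx   b1.vz   b2.x    b2.z    b2.vx   b2.vz 
     35  0.1515   +0.000  +0.024  +0.000  +0.000   -0.062  +0.064  -0.243  -0.282
     71  0.3074   +0.000  +0.024  +0.000  +0.000   -0.106  +0.048  -0.112  +0.012
    107  0.4632   +0.000  +0.024  +0.000  +0.000   -0.125  +0.046  -0.227  -0.096


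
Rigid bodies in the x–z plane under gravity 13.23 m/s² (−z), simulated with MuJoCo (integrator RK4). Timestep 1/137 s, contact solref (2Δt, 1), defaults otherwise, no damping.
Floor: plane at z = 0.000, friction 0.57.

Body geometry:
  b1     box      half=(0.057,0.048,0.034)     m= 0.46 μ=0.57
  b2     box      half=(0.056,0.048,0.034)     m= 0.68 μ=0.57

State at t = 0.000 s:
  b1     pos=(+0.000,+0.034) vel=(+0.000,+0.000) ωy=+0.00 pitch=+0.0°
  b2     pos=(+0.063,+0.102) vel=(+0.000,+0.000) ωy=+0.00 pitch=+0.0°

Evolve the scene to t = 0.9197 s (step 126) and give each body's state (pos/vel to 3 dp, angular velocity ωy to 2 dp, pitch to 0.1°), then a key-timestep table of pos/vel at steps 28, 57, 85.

State at t = 0.9197 s:
  b1     pos=(+0.000,+0.034) vel=(+0.000,+0.000) ωy=+0.00 pitch=+0.0°
  b2     pos=(+0.208,+0.034) vel=(+0.000,+0.000) ωy=+0.00 pitch=+180.0°

Key-timestep trajectory:
   step    t(s)  b1.x    b1.z    b1.vx   b1.vz   b2.x    b2.z    b2.vx   b2.vz 
     28  0.2044   +0.000  +0.034  +0.000  +0.000   +0.092  +0.077  +0.277  -0.617
     57  0.4161   +0.000  +0.034  +0.000  +0.000   +0.146  +0.065  +0.089  +0.005
     85  0.6204   +0.000  +0.034  +0.000  +0.000   +0.174  +0.061  +0.302  -0.109


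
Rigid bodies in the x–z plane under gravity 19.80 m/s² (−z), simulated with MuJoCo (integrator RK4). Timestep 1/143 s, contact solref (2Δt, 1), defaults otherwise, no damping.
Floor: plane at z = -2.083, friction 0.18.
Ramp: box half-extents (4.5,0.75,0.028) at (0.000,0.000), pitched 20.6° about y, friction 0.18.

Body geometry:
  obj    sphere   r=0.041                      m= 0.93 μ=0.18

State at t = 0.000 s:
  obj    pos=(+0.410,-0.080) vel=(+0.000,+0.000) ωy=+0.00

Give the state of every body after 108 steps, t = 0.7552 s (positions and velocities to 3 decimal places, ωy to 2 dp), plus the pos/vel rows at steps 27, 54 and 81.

State at t = 0.7552 s:
  obj    pos=(+1.738,-0.580) vel=(+3.518,-1.322) ωy=+91.62

Key-timestep trajectory:
   step    t(s)  obj.x    obj.z    obj.vx   obj.vz 
     27  0.1888   +0.493  -0.112  +0.880  -0.331
     54  0.3776   +0.742  -0.205  +1.759  -0.661
     81  0.5664   +1.157  -0.361  +2.638  -0.992


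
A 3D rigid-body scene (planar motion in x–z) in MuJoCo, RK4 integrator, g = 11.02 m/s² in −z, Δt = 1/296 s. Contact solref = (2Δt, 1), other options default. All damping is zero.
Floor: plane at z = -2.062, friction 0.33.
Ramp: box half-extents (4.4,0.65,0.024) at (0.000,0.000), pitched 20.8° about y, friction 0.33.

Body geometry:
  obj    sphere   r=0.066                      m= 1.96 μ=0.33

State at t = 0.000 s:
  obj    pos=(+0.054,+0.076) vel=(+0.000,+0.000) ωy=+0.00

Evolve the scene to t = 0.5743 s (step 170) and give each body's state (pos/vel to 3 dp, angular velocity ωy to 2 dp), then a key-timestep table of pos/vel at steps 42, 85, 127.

State at t = 0.5743 s:
  obj    pos=(+0.485,-0.088) vel=(+1.501,-0.570) ωy=+24.32

Key-timestep trajectory:
   step    t(s)  obj.x    obj.z    obj.vx   obj.vz 
     42  0.1419   +0.080  +0.066  +0.371  -0.141
     85  0.2872   +0.162  +0.035  +0.750  -0.285
    127  0.4291   +0.295  -0.016  +1.121  -0.426


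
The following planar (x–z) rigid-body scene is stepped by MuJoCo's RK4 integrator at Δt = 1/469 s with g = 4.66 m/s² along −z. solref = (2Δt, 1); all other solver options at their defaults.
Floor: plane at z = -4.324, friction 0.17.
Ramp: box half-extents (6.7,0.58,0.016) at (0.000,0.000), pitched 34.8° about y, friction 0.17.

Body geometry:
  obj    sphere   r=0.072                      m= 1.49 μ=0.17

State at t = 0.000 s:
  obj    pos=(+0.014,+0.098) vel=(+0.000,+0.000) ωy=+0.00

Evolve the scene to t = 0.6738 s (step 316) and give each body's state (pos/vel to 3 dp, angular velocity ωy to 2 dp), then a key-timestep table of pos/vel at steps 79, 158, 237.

State at t = 0.6738 s:
  obj    pos=(+0.388,-0.163) vel=(+1.107,-0.783) ωy=+15.15

Key-timestep trajectory:
   step    t(s)  obj.x    obj.z    obj.vx   obj.vz 
     79  0.1684   +0.037  +0.081  +0.277  -0.195
    158  0.3369   +0.107  +0.033  +0.553  -0.392
    237  0.5053   +0.224  -0.049  +0.835  -0.577


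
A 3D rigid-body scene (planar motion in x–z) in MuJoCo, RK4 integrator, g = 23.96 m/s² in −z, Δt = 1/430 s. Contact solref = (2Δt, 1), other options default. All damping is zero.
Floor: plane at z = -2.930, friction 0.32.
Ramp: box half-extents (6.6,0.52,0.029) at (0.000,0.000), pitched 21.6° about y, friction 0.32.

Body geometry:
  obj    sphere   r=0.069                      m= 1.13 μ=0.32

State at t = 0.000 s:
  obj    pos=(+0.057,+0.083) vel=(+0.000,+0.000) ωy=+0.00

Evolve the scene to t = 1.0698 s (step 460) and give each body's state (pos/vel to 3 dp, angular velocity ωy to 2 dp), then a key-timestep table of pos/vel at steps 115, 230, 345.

State at t = 1.0698 s:
  obj    pos=(+3.409,-1.244) vel=(+6.267,-2.481) ωy=+97.67

Key-timestep trajectory:
   step    t(s)  obj.x    obj.z    obj.vx   obj.vz 
    115  0.2674   +0.267  +0.000  +1.567  -0.620
    230  0.5349   +0.895  -0.249  +3.133  -1.241
    345  0.8023   +1.942  -0.664  +4.700  -1.861


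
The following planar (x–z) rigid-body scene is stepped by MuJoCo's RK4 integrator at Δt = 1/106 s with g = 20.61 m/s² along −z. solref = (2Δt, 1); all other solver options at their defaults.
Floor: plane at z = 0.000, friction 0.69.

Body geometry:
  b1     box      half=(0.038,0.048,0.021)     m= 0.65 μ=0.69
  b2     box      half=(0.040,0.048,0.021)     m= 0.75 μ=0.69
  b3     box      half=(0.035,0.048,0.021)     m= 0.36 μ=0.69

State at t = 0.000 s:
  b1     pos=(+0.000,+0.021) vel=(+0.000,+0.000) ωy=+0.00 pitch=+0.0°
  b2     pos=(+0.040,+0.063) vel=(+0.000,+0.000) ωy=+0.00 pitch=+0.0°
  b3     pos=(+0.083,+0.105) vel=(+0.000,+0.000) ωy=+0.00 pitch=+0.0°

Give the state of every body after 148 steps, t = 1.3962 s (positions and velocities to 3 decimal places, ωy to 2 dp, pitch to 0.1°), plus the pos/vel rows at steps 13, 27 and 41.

State at t = 1.3962 s:
  b1     pos=(+0.000,+0.021) vel=(+0.000,+0.000) ωy=+0.00 pitch=+0.0°
  b2     pos=(+0.072,+0.040) vel=(+0.000,+0.000) ωy=+0.00 pitch=+90.0°
  b3     pos=(+0.151,+0.035) vel=(+0.000,+0.000) ωy=+0.00 pitch=+90.0°

Key-timestep trajectory:
   step    t(s)  b1.x    b1.z    b1.vx   b1.vz   b2.x    b2.z    b2.vx   b2.vz   b3.x    b3.z    b3.vx   b3.vz 
     13  0.1226   +0.000  +0.021  -0.001  +0.002   +0.059  +0.048  +0.291  -0.550   +0.125  +0.037  +0.381  -0.696
     27  0.2547   +0.000  +0.021  +0.000  +0.000   +0.082  +0.044  -0.075  -0.015   +0.159  +0.038  -0.012  +0.026
     41  0.3868   +0.000  +0.021  +0.000  +0.000   +0.070  +0.040  +0.200  -0.080   +0.151  +0.034  +0.005  +0.016


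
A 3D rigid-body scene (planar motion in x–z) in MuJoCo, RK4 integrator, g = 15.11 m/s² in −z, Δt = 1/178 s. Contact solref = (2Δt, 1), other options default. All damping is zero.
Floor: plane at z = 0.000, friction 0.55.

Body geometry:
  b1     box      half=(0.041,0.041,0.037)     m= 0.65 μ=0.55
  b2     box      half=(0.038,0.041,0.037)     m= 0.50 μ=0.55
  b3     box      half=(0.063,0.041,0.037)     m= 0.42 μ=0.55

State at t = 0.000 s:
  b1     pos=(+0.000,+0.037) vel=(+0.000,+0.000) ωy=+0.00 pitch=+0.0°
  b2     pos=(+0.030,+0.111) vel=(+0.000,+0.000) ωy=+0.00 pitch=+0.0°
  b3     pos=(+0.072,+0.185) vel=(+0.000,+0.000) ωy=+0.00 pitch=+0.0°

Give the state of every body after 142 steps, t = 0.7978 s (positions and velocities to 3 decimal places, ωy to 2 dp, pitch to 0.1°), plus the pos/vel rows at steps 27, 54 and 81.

State at t = 0.7978 s:
  b1     pos=(+0.000,+0.037) vel=(+0.000,+0.000) ωy=+0.00 pitch=+0.0°
  b2     pos=(+0.087,+0.038) vel=(+0.000,+0.000) ωy=+0.00 pitch=+90.0°
  b3     pos=(+0.300,+0.037) vel=(+0.000,+0.000) ωy=+0.00 pitch=+180.0°

Key-timestep trajectory:
   step    t(s)  b1.x    b1.z    b1.vx   b1.vz   b2.x    b2.z    b2.vx   b2.vz   b3.x    b3.z    b3.vx   b3.vz 
     27  0.1517   +0.000  +0.037  -0.001  +0.000   +0.039  +0.113  +0.145  +0.010   +0.097  +0.175  +0.381  -0.201
     54  0.3034   +0.000  +0.037  +0.000  +0.000   +0.084  +0.069  +0.376  -1.078   +0.186  +0.065  +0.867  -0.149
     81  0.4551   +0.000  +0.037  +0.000  +0.000   +0.087  +0.038  +0.000  +0.000   +0.269  +0.064  +0.585  -0.325


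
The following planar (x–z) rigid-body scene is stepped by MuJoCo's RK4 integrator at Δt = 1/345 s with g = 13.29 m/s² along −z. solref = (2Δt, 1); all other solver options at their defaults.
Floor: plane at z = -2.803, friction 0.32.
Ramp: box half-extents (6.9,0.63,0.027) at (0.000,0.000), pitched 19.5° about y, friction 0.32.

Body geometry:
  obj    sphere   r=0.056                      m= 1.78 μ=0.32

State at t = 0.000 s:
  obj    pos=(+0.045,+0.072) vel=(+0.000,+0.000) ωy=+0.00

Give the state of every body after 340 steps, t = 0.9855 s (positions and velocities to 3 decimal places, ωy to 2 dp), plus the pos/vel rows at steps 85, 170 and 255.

State at t = 0.9855 s:
  obj    pos=(+1.496,-0.442) vel=(+2.944,-1.042) ωy=+55.76

Key-timestep trajectory:
   step    t(s)  obj.x    obj.z    obj.vx   obj.vz 
     85  0.2464   +0.136  +0.040  +0.736  -0.261
    170  0.4928   +0.408  -0.056  +1.472  -0.521
    255  0.7391   +0.861  -0.217  +2.208  -0.782


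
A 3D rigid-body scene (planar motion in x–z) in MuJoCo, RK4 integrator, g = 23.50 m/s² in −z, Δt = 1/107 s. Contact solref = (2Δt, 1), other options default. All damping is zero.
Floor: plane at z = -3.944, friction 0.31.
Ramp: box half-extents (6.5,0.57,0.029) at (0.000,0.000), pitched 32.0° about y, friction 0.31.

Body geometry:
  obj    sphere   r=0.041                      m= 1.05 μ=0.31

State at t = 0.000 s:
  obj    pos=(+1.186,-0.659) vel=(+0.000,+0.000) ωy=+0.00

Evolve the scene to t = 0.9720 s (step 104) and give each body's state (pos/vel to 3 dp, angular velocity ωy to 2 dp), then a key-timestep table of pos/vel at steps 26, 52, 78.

State at t = 0.9720 s:
  obj    pos=(+4.749,-2.885) vel=(+7.331,-4.581) ωy=+210.81

Key-timestep trajectory:
   step    t(s)  obj.x    obj.z    obj.vx   obj.vz 
     26  0.2430   +1.409  -0.798  +1.833  -1.146
     52  0.4860   +2.077  -1.215  +3.666  -2.291
     78  0.7290   +3.191  -1.911  +5.498  -3.436


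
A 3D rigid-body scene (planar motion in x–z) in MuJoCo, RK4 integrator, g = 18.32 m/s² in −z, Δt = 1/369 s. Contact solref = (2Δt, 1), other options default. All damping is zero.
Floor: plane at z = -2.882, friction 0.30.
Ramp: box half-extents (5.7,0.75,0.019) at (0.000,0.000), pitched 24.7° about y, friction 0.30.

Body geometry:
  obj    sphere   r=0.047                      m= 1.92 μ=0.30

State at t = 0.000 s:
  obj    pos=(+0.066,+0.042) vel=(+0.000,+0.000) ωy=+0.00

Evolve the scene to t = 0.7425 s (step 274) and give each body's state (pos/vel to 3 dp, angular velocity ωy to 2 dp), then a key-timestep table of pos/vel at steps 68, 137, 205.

State at t = 0.7425 s:
  obj    pos=(+1.436,-0.588) vel=(+3.689,-1.697) ωy=+86.38

Key-timestep trajectory:
   step    t(s)  obj.x    obj.z    obj.vx   obj.vz 
     68  0.1843   +0.150  +0.003  +0.916  -0.421
    137  0.3713   +0.409  -0.115  +1.845  -0.848
    205  0.5556   +0.833  -0.310  +2.760  -1.269


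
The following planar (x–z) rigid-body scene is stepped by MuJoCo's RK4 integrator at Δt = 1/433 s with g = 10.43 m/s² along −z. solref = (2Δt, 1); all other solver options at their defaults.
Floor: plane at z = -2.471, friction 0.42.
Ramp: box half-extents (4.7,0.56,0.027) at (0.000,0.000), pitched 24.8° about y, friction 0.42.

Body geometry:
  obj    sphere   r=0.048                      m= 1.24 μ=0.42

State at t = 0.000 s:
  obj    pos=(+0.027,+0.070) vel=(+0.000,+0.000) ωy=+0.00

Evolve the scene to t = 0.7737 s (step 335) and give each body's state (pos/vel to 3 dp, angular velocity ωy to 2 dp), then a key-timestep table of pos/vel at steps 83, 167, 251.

State at t = 0.7737 s:
  obj    pos=(+0.876,-0.322) vel=(+2.195,-1.014) ωy=+50.36

Key-timestep trajectory:
   step    t(s)  obj.x    obj.z    obj.vx   obj.vz 
     83  0.1917   +0.079  +0.046  +0.544  -0.251
    167  0.3857   +0.238  -0.027  +1.094  -0.506
    251  0.5797   +0.504  -0.150  +1.644  -0.760


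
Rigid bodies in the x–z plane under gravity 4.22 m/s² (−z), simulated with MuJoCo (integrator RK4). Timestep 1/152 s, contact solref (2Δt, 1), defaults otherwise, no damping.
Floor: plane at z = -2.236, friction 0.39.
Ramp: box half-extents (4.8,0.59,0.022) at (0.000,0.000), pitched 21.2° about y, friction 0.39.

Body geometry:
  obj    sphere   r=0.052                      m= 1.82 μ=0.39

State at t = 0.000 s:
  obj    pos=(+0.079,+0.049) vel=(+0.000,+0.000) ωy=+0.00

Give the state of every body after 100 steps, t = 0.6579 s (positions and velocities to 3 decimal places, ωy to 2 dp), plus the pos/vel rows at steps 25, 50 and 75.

State at t = 0.6579 s:
  obj    pos=(+0.299,-0.037) vel=(+0.669,-0.259) ωy=+13.79

Key-timestep trajectory:
   step    t(s)  obj.x    obj.z    obj.vx   obj.vz 
     25  0.1645   +0.093  +0.043  +0.167  -0.065
     50  0.3289   +0.134  +0.027  +0.334  -0.130
     75  0.4934   +0.203  +0.001  +0.501  -0.195


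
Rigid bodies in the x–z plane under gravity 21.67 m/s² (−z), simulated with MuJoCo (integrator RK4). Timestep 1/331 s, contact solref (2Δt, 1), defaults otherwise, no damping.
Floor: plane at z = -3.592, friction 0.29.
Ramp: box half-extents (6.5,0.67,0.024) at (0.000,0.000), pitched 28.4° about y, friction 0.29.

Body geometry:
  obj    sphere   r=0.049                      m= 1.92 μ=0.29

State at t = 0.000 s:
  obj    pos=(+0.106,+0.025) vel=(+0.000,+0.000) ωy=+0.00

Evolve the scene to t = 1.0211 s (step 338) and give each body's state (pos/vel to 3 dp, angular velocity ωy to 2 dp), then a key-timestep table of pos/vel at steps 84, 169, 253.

State at t = 1.0211 s:
  obj    pos=(+3.483,-1.800) vel=(+6.613,-3.576) ωy=+153.40

Key-timestep trajectory:
   step    t(s)  obj.x    obj.z    obj.vx   obj.vz 
     84  0.2538   +0.315  -0.087  +1.644  -0.889
    169  0.5106   +0.950  -0.431  +3.307  -1.788
    253  0.7644   +1.998  -0.997  +4.950  -2.676


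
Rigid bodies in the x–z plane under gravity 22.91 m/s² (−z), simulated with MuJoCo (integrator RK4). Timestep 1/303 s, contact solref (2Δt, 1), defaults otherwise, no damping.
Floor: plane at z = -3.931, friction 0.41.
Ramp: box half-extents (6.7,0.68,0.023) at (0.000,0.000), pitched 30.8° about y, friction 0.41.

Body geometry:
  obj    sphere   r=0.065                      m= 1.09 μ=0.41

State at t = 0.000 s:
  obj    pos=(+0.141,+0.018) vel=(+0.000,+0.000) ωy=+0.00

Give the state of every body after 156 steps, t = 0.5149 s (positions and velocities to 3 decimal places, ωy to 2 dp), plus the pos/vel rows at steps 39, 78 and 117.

State at t = 0.5149 s:
  obj    pos=(+1.095,-0.550) vel=(+3.706,-2.209) ωy=+66.36

Key-timestep trajectory:
   step    t(s)  obj.x    obj.z    obj.vx   obj.vz 
     39  0.1287   +0.201  -0.017  +0.927  -0.552
     78  0.2574   +0.380  -0.124  +1.853  -1.105
    117  0.3861   +0.678  -0.302  +2.779  -1.657


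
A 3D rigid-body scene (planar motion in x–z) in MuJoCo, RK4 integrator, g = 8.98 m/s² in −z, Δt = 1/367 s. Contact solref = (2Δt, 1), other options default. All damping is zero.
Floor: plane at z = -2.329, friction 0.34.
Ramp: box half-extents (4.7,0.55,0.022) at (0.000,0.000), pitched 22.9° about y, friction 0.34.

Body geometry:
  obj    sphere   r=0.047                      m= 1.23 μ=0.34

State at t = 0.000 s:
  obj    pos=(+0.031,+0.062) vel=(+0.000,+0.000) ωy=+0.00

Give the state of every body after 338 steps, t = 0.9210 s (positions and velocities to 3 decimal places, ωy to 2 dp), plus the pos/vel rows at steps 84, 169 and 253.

State at t = 0.9210 s:
  obj    pos=(+1.006,-0.350) vel=(+2.118,-0.895) ωy=+48.90

Key-timestep trajectory:
   step    t(s)  obj.x    obj.z    obj.vx   obj.vz 
     84  0.2289   +0.091  +0.036  +0.526  -0.222
    169  0.4605   +0.275  -0.041  +1.059  -0.447
    253  0.6894   +0.577  -0.169  +1.585  -0.670


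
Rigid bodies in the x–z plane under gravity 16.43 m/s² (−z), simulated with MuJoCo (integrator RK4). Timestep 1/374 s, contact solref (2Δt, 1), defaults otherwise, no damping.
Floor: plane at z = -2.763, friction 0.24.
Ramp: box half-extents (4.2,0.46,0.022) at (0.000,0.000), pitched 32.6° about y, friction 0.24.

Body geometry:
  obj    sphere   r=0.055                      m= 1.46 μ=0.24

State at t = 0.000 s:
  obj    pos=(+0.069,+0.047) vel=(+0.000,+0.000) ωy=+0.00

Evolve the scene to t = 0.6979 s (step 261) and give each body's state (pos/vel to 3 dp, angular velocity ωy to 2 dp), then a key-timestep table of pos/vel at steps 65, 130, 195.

State at t = 0.6979 s:
  obj    pos=(+1.366,-0.782) vel=(+3.718,-2.377) ωy=+80.21

Key-timestep trajectory:
   step    t(s)  obj.x    obj.z    obj.vx   obj.vz 
     65  0.1738   +0.150  -0.004  +0.926  -0.592
    130  0.3476   +0.391  -0.159  +1.852  -1.184
    195  0.5214   +0.793  -0.416  +2.778  -1.776


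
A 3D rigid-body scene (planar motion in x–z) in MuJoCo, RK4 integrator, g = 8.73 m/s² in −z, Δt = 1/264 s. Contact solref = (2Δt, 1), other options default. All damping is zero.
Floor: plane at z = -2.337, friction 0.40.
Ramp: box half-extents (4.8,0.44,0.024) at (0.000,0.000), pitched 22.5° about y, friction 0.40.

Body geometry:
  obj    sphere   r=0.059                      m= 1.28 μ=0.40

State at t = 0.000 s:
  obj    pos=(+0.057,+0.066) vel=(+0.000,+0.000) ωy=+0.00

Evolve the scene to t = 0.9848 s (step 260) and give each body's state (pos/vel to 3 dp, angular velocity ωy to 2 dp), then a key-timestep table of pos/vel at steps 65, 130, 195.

State at t = 0.9848 s:
  obj    pos=(+1.126,-0.377) vel=(+2.171,-0.899) ωy=+39.83

Key-timestep trajectory:
   step    t(s)  obj.x    obj.z    obj.vx   obj.vz 
     65  0.2462   +0.124  +0.039  +0.543  -0.225
    130  0.4924   +0.324  -0.045  +1.086  -0.450
    195  0.7386   +0.659  -0.183  +1.629  -0.675


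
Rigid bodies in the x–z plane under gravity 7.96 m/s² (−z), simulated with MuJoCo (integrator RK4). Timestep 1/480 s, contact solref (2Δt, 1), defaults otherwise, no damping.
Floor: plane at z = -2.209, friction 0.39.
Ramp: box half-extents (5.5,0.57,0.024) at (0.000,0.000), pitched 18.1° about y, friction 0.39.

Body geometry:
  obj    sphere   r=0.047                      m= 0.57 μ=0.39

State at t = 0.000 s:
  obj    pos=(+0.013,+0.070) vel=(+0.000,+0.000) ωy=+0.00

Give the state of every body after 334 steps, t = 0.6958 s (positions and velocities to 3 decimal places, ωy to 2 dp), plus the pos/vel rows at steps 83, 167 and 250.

State at t = 0.6958 s:
  obj    pos=(+0.420,-0.062) vel=(+1.168,-0.382) ωy=+26.15

Key-timestep trajectory:
   step    t(s)  obj.x    obj.z    obj.vx   obj.vz 
     83  0.1729   +0.038  +0.062  +0.290  -0.095
    167  0.3479   +0.115  +0.037  +0.584  -0.191
    250  0.5208   +0.241  -0.004  +0.875  -0.286


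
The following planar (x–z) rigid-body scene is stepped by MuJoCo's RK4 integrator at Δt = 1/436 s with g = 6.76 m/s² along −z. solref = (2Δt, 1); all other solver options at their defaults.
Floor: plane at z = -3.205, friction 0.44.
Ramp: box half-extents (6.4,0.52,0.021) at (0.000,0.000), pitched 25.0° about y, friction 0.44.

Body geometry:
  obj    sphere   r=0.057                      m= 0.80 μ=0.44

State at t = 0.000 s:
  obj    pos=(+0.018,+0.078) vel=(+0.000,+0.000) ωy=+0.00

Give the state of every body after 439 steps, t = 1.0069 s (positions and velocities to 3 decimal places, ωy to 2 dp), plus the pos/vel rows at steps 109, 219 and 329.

State at t = 1.0069 s:
  obj    pos=(+0.955,-0.359) vel=(+1.862,-0.868) ωy=+36.04

Key-timestep trajectory:
   step    t(s)  obj.x    obj.z    obj.vx   obj.vz 
    109  0.2500   +0.076  +0.051  +0.462  -0.216
    219  0.5023   +0.251  -0.031  +0.929  -0.433
    329  0.7546   +0.544  -0.168  +1.396  -0.651


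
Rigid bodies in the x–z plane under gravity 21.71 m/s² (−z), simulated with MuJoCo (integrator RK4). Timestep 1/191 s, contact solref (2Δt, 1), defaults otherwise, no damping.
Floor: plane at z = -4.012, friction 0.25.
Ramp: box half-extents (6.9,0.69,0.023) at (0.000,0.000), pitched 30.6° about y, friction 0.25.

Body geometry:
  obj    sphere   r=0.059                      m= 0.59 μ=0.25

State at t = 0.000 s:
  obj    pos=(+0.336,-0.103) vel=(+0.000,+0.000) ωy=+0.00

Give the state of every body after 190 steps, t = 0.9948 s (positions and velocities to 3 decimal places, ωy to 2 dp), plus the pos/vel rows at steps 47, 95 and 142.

State at t = 0.9948 s:
  obj    pos=(+3.698,-2.092) vel=(+6.759,-3.997) ωy=+133.06

Key-timestep trajectory:
   step    t(s)  obj.x    obj.z    obj.vx   obj.vz 
     47  0.2461   +0.542  -0.225  +1.672  -0.989
     95  0.4974   +1.177  -0.601  +3.380  -1.999
    142  0.7435   +2.214  -1.214  +5.052  -2.988


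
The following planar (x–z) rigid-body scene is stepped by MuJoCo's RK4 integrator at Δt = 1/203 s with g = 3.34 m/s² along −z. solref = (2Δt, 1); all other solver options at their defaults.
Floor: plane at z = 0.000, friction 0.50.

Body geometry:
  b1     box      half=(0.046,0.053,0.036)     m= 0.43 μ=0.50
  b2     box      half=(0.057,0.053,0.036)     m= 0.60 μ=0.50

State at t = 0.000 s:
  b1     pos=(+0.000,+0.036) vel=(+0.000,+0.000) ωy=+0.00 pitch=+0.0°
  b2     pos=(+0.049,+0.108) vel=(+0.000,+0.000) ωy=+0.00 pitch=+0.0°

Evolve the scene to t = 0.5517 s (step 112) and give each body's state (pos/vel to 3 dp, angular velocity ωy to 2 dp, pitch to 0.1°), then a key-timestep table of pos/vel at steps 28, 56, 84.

State at t = 0.5517 s:
  b1     pos=(+0.000,+0.036) vel=(+0.000,+0.000) ωy=+0.00 pitch=+0.0°
  b2     pos=(+0.086,+0.071) vel=(+0.150,-0.419) ωy=+5.54 pitch=+71.2°

Key-timestep trajectory:
   step    t(s)  b1.x    b1.z    b1.vx   b1.vz   b2.x    b2.z    b2.vx   b2.vz 
     28  0.1379   +0.000  +0.036  +0.000  +0.000   +0.050  +0.108  +0.020  -0.002
     56  0.2759   +0.000  +0.036  +0.000  +0.000   +0.055  +0.107  +0.056  -0.018
     84  0.4138   +0.000  +0.036  +0.000  +0.000   +0.067  +0.101  +0.118  -0.082


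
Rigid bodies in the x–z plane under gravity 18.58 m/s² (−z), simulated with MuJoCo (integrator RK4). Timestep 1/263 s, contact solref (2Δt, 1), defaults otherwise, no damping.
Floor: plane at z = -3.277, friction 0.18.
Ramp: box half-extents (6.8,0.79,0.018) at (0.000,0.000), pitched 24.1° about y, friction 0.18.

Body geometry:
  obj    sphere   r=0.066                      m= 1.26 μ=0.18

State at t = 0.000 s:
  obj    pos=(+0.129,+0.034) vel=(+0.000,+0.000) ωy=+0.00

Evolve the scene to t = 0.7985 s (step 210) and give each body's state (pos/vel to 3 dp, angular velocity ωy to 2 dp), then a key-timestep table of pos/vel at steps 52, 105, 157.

State at t = 0.7985 s:
  obj    pos=(+1.706,-0.671) vel=(+3.950,-1.767) ωy=+65.55

Key-timestep trajectory:
   step    t(s)  obj.x    obj.z    obj.vx   obj.vz 
     52  0.1977   +0.226  -0.009  +0.978  -0.438
    105  0.3992   +0.523  -0.142  +1.975  -0.884
    157  0.5970   +1.011  -0.360  +2.953  -1.321


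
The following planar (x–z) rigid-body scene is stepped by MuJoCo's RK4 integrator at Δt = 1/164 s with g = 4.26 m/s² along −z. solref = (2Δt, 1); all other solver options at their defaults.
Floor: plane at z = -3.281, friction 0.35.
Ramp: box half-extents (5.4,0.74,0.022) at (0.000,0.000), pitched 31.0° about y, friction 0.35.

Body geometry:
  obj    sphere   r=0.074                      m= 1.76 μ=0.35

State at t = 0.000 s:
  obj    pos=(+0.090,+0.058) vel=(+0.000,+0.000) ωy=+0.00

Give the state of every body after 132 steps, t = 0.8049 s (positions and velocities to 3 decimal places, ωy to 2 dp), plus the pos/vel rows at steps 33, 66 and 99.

State at t = 0.8049 s:
  obj    pos=(+0.525,-0.204) vel=(+1.081,-0.650) ωy=+17.04

Key-timestep trajectory:
   step    t(s)  obj.x    obj.z    obj.vx   obj.vz 
     33  0.2012   +0.117  +0.042  +0.270  -0.162
     66  0.4024   +0.199  -0.007  +0.541  -0.325
     99  0.6037   +0.335  -0.089  +0.811  -0.487


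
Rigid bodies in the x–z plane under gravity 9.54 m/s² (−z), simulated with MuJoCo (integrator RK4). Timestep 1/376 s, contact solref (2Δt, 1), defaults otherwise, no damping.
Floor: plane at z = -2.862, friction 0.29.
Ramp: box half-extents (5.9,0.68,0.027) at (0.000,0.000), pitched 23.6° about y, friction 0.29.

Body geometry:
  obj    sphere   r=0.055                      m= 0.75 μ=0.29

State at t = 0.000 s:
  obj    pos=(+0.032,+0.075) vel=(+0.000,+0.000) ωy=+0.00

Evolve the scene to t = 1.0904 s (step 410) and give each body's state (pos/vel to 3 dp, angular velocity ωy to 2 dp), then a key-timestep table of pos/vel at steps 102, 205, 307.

State at t = 1.0904 s:
  obj    pos=(+1.518,-0.574) vel=(+2.726,-1.191) ωy=+54.08

Key-timestep trajectory:
   step    t(s)  obj.x    obj.z    obj.vx   obj.vz 
    102  0.2713   +0.124  +0.035  +0.678  -0.296
    205  0.5452   +0.404  -0.087  +1.363  -0.595
    307  0.8165   +0.866  -0.289  +2.041  -0.892


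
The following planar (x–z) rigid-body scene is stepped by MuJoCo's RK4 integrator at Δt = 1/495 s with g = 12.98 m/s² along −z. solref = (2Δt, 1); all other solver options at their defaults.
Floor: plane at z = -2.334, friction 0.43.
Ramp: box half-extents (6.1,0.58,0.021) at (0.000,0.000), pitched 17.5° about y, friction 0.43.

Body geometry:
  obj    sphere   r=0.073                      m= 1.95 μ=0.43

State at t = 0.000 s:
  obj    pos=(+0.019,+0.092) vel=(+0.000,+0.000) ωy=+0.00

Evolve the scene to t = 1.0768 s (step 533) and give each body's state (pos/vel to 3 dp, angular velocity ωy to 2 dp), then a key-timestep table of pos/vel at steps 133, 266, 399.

State at t = 1.0768 s:
  obj    pos=(+1.561,-0.394) vel=(+2.863,-0.903) ωy=+41.12

Key-timestep trajectory:
   step    t(s)  obj.x    obj.z    obj.vx   obj.vz 
    133  0.2687   +0.115  +0.062  +0.714  -0.225
    266  0.5374   +0.403  -0.029  +1.429  -0.451
    399  0.8061   +0.883  -0.180  +2.143  -0.676
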